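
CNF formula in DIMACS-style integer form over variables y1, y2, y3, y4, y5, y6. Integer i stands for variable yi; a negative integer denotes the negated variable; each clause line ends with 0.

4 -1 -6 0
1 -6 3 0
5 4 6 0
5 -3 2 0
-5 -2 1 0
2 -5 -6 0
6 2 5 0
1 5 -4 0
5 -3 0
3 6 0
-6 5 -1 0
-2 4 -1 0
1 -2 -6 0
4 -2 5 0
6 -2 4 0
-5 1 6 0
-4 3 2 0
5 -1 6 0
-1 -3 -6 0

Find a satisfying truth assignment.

y1 = T  y2 = T  y3 = F  y4 = T  y5 = T  y6 = T

Check each clause:
  1. (y4 || !y6 || !y1) — y4 is true.
  2. (y3 || !y6 || y1) — y1 is true.
  3. (y5 || y4 || y6) — y4 is true.
  4. (!y3 || y5 || y2) — !y3 is true.
  5. (!y5 || !y2 || y1) — y1 is true.
  6. (!y5 || !y6 || y2) — y2 is true.
  7. (y6 || y2 || y5) — y2 is true.
  8. (y5 || y1 || !y4) — y1 is true.
  9. (!y3 || y5) — !y3 is true.
  10. (y6 || y3) — y6 is true.
  11. (!y1 || y5 || !y6) — y5 is true.
  12. (!y2 || !y1 || y4) — y4 is true.
  13. (!y2 || !y6 || y1) — y1 is true.
  14. (y4 || !y2 || y5) — y4 is true.
  15. (y4 || y6 || !y2) — y4 is true.
  16. (y1 || !y5 || y6) — y1 is true.
  17. (y2 || !y4 || y3) — y2 is true.
  18. (y6 || y5 || !y1) — y5 is true.
  19. (!y6 || !y1 || !y3) — !y3 is true.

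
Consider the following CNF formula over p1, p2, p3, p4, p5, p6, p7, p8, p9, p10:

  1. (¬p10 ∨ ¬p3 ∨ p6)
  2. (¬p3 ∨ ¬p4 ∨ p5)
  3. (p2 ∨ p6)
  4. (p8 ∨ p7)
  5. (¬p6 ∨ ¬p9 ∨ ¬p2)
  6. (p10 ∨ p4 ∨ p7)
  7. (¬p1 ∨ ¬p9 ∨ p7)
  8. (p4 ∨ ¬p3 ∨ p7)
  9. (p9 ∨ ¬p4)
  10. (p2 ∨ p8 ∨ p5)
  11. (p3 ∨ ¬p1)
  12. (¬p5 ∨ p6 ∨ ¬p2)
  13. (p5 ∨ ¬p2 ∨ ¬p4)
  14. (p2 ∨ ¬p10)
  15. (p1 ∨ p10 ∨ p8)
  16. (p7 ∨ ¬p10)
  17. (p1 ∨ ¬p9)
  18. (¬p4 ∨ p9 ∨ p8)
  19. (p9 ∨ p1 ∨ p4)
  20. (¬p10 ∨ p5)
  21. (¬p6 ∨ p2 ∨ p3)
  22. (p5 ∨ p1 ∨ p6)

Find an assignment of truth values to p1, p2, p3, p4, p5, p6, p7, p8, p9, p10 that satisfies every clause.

p7 occurs only positively in the remaining clauses — set p7 = True.
Branch on p1: take p1 = True.
  then p3 is forced to True.
The remaining clauses are satisfied by p2 = False, p4 = True, p5 = True, p6 = True, p8 = False, p9 = True, p10 = False.

p1=True, p2=False, p3=True, p4=True, p5=True, p6=True, p7=True, p8=False, p9=True, p10=False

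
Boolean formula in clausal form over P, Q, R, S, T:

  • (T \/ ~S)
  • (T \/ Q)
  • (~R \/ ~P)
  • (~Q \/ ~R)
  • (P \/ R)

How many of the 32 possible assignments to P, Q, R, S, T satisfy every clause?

7

Case analysis on R and P:
  R=T, P=T: a clause becomes empty — 0.
  R=T, P=F: remaining (Q,S,T) ∈ {(F,F,T); (F,T,T)} — 2.
  R=F, P=T: 5 of the 8 assignments to (Q,S,T) work.
  R=F, P=F: a clause becomes empty — 0.
Total: 0 + 2 + 5 + 0 = 7.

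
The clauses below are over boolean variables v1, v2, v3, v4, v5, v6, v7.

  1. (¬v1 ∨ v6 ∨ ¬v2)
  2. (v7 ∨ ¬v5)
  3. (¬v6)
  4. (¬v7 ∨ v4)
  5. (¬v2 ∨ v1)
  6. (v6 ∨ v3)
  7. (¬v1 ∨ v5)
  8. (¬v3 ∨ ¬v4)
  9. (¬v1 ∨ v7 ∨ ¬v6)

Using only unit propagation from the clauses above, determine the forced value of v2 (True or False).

(¬v6) is a unit clause: v6 = False.
From (v6 ∨ v3) and v6 = False: v3 = True.
(¬v3 ∨ ¬v4): since v3 = True, the clause reduces to (¬v4). v4 = False.
From (¬v7 ∨ v4) and v4 = False: v7 = False.
(v7 ∨ ¬v5) with v7 = False leaves only ¬v5, so v5 = False.
From (¬v1 ∨ v5) and v5 = False: v1 = False.
In (¬v2 ∨ v1), v1 is now false; ¬v2 must hold, so v2 = False.

False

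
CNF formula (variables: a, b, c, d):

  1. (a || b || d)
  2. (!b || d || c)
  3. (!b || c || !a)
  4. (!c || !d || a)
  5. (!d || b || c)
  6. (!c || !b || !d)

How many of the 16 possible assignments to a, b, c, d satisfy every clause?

6

Satisfying assignments:
  a=0 b=1 c=0 d=1
  a=0 b=1 c=1 d=0
  a=1 b=0 c=0 d=0
  a=1 b=0 c=1 d=0
  a=1 b=0 c=1 d=1
  a=1 b=1 c=1 d=0
Count: 6.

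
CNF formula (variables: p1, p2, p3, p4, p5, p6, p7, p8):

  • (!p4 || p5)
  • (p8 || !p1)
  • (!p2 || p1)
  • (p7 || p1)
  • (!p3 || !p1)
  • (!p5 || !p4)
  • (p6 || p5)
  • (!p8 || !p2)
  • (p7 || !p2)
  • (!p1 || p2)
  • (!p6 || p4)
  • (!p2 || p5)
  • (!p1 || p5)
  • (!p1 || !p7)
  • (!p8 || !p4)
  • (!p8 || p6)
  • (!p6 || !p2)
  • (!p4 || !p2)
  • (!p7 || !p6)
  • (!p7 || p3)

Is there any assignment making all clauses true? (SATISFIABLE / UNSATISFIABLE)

Branch on p1: take p1 = False.
  then p2 is forced to False.
  then p7 is forced to True.
  then p6 is forced to False.
  then p5 is forced to True.
  then p4 is forced to False.
  then p8 is forced to False.
  then p3 is forced to True.
So p1=False, p2=False, p3=True, p4=False, p5=True, p6=False, p7=True, p8=False is a satisfying assignment.

SATISFIABLE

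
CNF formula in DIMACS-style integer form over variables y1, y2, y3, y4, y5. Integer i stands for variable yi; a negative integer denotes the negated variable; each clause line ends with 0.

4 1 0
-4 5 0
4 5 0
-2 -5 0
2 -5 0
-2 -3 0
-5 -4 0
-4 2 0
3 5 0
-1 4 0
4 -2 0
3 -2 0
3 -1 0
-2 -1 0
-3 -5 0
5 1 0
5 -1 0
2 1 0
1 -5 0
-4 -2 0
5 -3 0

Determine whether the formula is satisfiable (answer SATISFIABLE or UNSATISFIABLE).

UNSATISFIABLE

y5 = True:
  propagation gives y2=False; an empty clause results — contradiction.
y5 = False:
  propagation gives y4=False; an empty clause results — contradiction.
Every branch closes, so no satisfying assignment exists.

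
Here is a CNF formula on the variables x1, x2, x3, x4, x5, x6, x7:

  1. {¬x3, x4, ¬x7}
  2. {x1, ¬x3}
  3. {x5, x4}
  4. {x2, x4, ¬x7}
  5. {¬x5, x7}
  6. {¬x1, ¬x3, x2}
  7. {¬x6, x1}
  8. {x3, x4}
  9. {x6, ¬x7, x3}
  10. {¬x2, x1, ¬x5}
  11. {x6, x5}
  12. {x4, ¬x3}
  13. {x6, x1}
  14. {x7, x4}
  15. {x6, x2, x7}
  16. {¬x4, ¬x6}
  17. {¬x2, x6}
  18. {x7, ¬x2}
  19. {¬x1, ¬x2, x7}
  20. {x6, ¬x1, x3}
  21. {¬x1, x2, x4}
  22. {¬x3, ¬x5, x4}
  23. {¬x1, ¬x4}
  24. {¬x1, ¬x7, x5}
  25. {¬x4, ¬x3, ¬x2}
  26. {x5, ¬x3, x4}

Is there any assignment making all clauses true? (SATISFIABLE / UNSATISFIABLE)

UNSATISFIABLE

x4 = True:
  propagation gives x6=False, x5=True, x7=True, x3=True; an empty clause results — contradiction.
x4 = False:
  propagation gives x5=True, x7=True, x3=False; an empty clause results — contradiction.
Every branch closes, so no satisfying assignment exists.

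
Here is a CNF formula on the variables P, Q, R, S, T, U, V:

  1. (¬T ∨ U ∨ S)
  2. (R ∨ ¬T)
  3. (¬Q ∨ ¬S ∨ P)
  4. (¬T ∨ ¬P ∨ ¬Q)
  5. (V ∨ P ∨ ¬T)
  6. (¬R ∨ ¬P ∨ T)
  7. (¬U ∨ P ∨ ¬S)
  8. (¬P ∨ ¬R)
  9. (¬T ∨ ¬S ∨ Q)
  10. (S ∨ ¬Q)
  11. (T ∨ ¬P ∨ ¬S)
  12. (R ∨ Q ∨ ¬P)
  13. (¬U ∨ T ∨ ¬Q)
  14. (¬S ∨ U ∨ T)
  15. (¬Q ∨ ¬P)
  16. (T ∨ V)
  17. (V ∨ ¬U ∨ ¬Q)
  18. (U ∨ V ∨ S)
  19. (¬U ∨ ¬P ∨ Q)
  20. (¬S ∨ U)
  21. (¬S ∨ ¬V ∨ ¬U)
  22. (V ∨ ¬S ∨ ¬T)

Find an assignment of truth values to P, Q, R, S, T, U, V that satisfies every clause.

P = False, Q = False, R = True, S = False, T = False, U = False, V = True

Check each clause:
  1. (S ∨ U ∨ ¬T) — ¬T is true.
  2. (R ∨ ¬T) — R is true.
  3. (P ∨ ¬S ∨ ¬Q) — ¬S is true.
  4. (¬T ∨ ¬P ∨ ¬Q) — ¬T is true.
  5. (¬T ∨ V ∨ P) — ¬T is true.
  6. (¬R ∨ ¬P ∨ T) — ¬P is true.
  7. (P ∨ ¬S ∨ ¬U) — ¬U is true.
  8. (¬R ∨ ¬P) — ¬P is true.
  9. (Q ∨ ¬S ∨ ¬T) — ¬T is true.
  10. (S ∨ ¬Q) — ¬Q is true.
  11. (T ∨ ¬P ∨ ¬S) — ¬S is true.
  12. (R ∨ ¬P ∨ Q) — R is true.
  13. (T ∨ ¬U ∨ ¬Q) — ¬U is true.
  14. (U ∨ ¬S ∨ T) — ¬S is true.
  15. (¬P ∨ ¬Q) — ¬Q is true.
  16. (V ∨ T) — V is true.
  17. (¬U ∨ V ∨ ¬Q) — ¬U is true.
  18. (U ∨ S ∨ V) — V is true.
  19. (¬U ∨ Q ∨ ¬P) — ¬U is true.
  20. (U ∨ ¬S) — ¬S is true.
  21. (¬U ∨ ¬S ∨ ¬V) — ¬U is true.
  22. (¬T ∨ ¬S ∨ V) — ¬T is true.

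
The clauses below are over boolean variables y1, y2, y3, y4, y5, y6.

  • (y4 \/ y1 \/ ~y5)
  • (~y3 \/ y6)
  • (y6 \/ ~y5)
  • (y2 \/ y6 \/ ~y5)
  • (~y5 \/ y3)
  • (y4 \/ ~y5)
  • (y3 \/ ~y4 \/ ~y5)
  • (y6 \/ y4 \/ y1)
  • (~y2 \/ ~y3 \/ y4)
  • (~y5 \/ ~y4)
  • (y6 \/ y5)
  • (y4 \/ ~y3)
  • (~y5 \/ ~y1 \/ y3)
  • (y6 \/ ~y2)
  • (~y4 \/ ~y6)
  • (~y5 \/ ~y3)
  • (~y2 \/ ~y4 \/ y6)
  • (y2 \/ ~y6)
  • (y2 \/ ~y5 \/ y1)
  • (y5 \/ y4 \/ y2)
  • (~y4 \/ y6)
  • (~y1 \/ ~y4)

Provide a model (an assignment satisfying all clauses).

Branch on y1: take y1 = True.
  then y4 is forced to False.
  then y5 is forced to False.
  then y6 is forced to True.
  then y3 is forced to False.
  then y2 is forced to True.
Every clause has at least one true literal under this assignment.

y1=True, y2=True, y3=False, y4=False, y5=False, y6=True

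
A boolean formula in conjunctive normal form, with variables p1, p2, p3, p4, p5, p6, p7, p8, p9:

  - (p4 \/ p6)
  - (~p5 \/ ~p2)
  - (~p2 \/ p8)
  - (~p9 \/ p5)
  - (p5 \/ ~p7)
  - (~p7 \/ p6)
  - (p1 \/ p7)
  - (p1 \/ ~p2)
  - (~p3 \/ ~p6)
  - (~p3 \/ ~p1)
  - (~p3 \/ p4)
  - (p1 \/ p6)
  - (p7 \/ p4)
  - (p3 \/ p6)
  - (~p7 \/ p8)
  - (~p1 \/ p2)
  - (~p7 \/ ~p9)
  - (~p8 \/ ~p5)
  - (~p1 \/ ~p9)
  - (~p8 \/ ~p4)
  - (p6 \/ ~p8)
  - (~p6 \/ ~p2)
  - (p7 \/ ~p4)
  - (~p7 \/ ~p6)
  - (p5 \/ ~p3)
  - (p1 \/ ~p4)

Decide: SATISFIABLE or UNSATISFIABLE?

UNSATISFIABLE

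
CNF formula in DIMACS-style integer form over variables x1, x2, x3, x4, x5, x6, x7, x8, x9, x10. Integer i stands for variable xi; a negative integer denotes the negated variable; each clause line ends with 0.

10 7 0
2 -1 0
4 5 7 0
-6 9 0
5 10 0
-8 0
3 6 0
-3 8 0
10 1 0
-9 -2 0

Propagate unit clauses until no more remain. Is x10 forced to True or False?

True

(~x8) stands alone — x8 = False.
(x8 | ~x3) with x8 = False leaves only ~x3, so x3 = False.
In (x3 | x6), x3 is now false; x6 must hold, so x6 = True.
(~x6 | x9) with x6 = True leaves only x9, so x9 = True.
In (~x9 | ~x2), ~x9 is now false; ~x2 must hold, so x2 = False.
From (x2 | ~x1) and x2 = False: x1 = False.
In (x10 | x1), x1 is now false; x10 must hold, so x10 = True.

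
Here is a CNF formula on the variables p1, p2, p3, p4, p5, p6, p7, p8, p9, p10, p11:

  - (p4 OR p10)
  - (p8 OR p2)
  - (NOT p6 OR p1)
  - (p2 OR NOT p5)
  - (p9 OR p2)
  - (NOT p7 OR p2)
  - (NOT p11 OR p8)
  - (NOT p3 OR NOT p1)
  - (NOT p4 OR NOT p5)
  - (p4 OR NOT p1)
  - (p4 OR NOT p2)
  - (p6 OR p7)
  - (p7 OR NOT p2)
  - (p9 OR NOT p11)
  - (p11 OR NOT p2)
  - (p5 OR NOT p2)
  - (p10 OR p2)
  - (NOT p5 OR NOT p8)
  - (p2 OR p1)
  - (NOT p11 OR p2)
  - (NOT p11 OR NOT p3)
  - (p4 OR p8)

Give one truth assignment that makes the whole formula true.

p1=True, p2=False, p3=False, p4=True, p5=False, p6=True, p7=False, p8=True, p9=True, p10=True, p11=False

p3 occurs only negated in the remaining clauses — set p3 = False.
p9 occurs only positively in the remaining clauses — set p9 = True.
Set p1 = True and propagate.
  then p4 is forced to True.
  then p5 is forced to False.
  then p2 is forced to False.
  then p8 is forced to True.
  then p7 is forced to False.
  then p6 is forced to True.
  then p10 is forced to True.
  then p11 is forced to False.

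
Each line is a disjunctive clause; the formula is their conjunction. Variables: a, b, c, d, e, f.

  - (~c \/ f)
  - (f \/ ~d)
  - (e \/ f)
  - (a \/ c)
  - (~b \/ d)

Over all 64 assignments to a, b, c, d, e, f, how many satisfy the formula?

Case analysis on f and c:
  f=1, c=1: a, e free; 3 ways for (b,d) × 2^2 = 12.
  f=1, c=0: e free; 3 ways for (a,b,d) × 2^1 = 6.
  f=0, c=1: a clause becomes empty — 0.
  f=0, c=0: remaining (a,b,d,e) ∈ {(1,0,0,1)} — 1.
Total: 12 + 6 + 0 + 1 = 19.

19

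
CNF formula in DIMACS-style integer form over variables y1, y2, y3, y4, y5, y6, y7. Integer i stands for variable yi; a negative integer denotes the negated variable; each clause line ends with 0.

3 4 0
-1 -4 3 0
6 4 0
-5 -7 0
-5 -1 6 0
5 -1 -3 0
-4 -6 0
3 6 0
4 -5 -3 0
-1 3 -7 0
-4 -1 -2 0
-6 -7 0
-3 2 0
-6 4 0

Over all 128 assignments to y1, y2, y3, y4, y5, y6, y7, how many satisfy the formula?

The models are:
  y1=F y2=T y3=T y4=T y5=F y6=F y7=F
  y1=F y2=T y3=T y4=T y5=F y6=F y7=T
  y1=F y2=T y3=T y4=T y5=T y6=F y7=F
Count: 3.

3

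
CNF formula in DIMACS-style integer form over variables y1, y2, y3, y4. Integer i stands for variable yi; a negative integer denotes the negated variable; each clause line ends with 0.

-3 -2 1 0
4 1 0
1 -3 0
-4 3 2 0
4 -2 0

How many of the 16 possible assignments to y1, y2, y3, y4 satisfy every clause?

6

The models are:
  y1=F y2=T y3=F y4=T
  y1=T y2=F y3=F y4=F
  y1=T y2=F y3=T y4=F
  y1=T y2=F y3=T y4=T
  y1=T y2=T y3=F y4=T
  y1=T y2=T y3=T y4=T
Count: 6.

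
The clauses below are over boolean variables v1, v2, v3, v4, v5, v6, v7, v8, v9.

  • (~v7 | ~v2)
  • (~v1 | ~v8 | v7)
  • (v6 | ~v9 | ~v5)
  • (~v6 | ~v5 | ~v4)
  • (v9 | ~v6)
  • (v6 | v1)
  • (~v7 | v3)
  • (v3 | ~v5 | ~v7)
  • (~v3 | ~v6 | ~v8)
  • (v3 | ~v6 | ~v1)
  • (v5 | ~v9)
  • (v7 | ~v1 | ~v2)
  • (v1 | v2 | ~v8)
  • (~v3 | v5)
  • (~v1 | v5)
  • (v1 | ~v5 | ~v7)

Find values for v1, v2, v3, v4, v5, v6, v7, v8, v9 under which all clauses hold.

v1 = 0, v2 = 0, v3 = 1, v4 = 0, v5 = 1, v6 = 1, v7 = 0, v8 = 0, v9 = 1

v4 occurs only negated in the remaining clauses — set v4 = False.
Pure literal: v8 appears only negated; assign v8 = False.
Branch on v1: take v1 = False.
  then v6 is forced to True.
  then v9 is forced to True.
  then v5 is forced to True.
  then v7 is forced to False.
v2, v3 are now unconstrained; take v2 = False, v3 = True.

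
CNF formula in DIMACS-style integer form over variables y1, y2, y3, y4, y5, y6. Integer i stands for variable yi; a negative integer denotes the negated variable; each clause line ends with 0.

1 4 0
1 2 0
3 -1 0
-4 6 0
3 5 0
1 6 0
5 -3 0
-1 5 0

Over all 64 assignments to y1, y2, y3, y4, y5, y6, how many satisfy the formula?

8

Case analysis on y1 and y3:
  y1=1, y3=1: y2 free; 3 ways for (y4,y5,y6) × 2^1 = 6.
  y1=1, y3=0: a clause becomes empty — 0.
  y1=0, y3=1: remaining (y2,y4,y5,y6) ∈ {(1,1,1,1)} — 1.
  y1=0, y3=0: remaining (y2,y4,y5,y6) ∈ {(1,1,1,1)} — 1.
Total: 6 + 0 + 1 + 1 = 8.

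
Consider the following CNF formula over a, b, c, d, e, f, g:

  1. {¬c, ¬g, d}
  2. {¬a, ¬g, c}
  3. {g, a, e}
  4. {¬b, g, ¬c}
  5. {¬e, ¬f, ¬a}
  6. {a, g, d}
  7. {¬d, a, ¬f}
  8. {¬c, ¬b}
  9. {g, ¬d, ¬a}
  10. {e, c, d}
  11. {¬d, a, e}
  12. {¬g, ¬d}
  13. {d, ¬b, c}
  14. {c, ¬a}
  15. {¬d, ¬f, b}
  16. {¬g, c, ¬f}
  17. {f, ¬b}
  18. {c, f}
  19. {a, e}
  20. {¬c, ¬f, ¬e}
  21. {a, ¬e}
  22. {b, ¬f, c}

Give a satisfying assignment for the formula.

a = True, b = False, c = True, d = False, e = False, f = True, g = False

Branch on a: take a = True.
  then c is forced to True.
  then b is forced to False.
Set d = False and propagate.
  then g is forced to False.
The remaining clauses are satisfied by e = False, f = True.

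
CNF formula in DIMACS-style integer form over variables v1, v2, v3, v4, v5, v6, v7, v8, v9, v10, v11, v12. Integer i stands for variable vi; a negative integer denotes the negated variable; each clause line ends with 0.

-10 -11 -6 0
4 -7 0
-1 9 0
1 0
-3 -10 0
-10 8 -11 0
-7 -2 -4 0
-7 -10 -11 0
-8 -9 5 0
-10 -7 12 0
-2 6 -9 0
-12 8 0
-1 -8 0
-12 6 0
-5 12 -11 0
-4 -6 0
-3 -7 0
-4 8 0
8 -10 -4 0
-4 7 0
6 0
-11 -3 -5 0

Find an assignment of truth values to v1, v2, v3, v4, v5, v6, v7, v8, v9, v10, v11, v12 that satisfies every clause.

v1 = 1, v2 = 1, v3 = 0, v4 = 0, v5 = 1, v6 = 1, v7 = 0, v8 = 0, v9 = 1, v10 = 0, v11 = 0, v12 = 0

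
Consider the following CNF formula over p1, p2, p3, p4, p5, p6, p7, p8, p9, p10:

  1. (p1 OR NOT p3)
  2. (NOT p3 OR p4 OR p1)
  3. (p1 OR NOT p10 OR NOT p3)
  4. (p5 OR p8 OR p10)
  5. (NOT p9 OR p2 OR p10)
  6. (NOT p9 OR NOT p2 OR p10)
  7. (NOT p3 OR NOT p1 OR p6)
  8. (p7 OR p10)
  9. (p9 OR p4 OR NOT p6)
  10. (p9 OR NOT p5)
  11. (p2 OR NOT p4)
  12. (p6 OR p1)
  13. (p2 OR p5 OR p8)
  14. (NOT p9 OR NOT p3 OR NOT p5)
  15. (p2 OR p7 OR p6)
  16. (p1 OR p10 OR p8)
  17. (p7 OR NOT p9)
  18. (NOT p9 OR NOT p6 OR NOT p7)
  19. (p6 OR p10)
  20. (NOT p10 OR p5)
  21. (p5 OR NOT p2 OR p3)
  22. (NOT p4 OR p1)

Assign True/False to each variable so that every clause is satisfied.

Pure literal: p8 appears only positively; assign p8 = True.
Try p1 = True.
For the remaining variables, p2 = True, p3 = False, p4 = False, p5 = True, p6 = False, p7 = True, p9 = True, p10 = True works.

p1=T, p2=T, p3=F, p4=F, p5=T, p6=F, p7=T, p8=T, p9=T, p10=T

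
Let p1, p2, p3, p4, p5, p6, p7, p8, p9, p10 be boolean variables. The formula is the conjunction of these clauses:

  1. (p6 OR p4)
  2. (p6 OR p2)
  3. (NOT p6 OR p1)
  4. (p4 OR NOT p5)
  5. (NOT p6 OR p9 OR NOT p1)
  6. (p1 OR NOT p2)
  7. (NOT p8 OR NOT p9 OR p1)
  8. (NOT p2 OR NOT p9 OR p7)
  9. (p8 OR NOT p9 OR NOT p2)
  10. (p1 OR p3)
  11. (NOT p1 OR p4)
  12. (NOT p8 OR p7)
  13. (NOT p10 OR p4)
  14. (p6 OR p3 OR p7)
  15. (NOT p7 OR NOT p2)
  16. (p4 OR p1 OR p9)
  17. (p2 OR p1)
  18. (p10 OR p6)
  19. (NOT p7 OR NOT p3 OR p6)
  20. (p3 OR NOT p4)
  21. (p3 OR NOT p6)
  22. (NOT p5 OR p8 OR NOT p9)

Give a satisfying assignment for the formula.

p1=True, p2=False, p3=True, p4=True, p5=False, p6=True, p7=False, p8=False, p9=True, p10=False

p5 occurs only negated in the remaining clauses — set p5 = False.
Set p1 = True and propagate.
  then p4 is forced to True.
  then p3 is forced to True.
For the remaining variables, p2 = False, p6 = True, p7 = False, p8 = False, p9 = True, p10 = False works.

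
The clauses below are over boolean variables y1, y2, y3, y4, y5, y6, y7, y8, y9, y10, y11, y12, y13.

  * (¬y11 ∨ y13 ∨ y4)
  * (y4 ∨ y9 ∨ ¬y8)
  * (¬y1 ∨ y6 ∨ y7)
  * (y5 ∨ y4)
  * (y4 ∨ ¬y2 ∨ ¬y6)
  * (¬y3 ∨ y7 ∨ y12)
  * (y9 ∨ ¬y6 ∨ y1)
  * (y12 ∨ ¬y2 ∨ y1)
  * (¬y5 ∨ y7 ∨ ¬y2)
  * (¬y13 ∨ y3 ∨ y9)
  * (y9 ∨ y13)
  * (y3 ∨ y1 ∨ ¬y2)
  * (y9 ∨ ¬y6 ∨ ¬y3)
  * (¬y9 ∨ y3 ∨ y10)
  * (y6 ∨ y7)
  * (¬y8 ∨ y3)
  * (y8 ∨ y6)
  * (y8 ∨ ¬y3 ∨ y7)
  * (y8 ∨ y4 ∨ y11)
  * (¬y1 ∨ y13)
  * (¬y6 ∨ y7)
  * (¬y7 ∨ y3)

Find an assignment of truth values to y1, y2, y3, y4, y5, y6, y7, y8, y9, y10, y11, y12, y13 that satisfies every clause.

y1=True  y2=True  y3=True  y4=True  y5=True  y6=False  y7=True  y8=True  y9=True  y10=False  y11=False  y12=True  y13=True

Check each clause:
  1. (¬y11 ∨ y4 ∨ y13) — y13 is true.
  2. (¬y8 ∨ y4 ∨ y9) — y9 is true.
  3. (y7 ∨ ¬y1 ∨ y6) — y7 is true.
  4. (y4 ∨ y5) — y4 is true.
  5. (y4 ∨ ¬y2 ∨ ¬y6) — ¬y6 is true.
  6. (¬y3 ∨ y7 ∨ y12) — y12 is true.
  7. (¬y6 ∨ y9 ∨ y1) — y1 is true.
  8. (y12 ∨ y1 ∨ ¬y2) — y1 is true.
  9. (y7 ∨ ¬y2 ∨ ¬y5) — y7 is true.
  10. (y9 ∨ y3 ∨ ¬y13) — y3 is true.
  11. (y9 ∨ y13) — y9 is true.
  12. (y3 ∨ y1 ∨ ¬y2) — y1 is true.
  13. (y9 ∨ ¬y6 ∨ ¬y3) — y9 is true.
  14. (y10 ∨ y3 ∨ ¬y9) — y3 is true.
  15. (y7 ∨ y6) — y7 is true.
  16. (y3 ∨ ¬y8) — y3 is true.
  17. (y6 ∨ y8) — y8 is true.
  18. (y7 ∨ y8 ∨ ¬y3) — y8 is true.
  19. (y8 ∨ y4 ∨ y11) — y8 is true.
  20. (y13 ∨ ¬y1) — y13 is true.
  21. (y7 ∨ ¬y6) — ¬y6 is true.
  22. (¬y7 ∨ y3) — y3 is true.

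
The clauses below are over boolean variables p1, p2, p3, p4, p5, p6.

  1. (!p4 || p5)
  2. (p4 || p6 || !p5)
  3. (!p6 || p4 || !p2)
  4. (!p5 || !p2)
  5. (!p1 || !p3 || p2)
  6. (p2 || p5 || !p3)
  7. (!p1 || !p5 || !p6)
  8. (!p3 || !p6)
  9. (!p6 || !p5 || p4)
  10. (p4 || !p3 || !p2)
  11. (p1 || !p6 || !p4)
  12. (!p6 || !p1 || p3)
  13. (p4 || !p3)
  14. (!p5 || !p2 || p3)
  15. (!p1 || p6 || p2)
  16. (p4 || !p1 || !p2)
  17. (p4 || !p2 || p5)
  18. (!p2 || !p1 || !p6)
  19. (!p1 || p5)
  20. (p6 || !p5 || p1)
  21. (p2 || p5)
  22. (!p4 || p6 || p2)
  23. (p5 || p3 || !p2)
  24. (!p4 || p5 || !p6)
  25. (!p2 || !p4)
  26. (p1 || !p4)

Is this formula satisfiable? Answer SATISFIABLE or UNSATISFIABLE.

p2 = True:
  propagation gives p5=False, p4=False; an empty clause results — contradiction.
p2 = False:
  p6 = True:
    propagation gives p1=False, p3=False, p4=True; an empty clause results — contradiction.
  p6 = False:
    propagation gives p4=True; an empty clause results — contradiction.
Every branch closes, so no satisfying assignment exists.

UNSATISFIABLE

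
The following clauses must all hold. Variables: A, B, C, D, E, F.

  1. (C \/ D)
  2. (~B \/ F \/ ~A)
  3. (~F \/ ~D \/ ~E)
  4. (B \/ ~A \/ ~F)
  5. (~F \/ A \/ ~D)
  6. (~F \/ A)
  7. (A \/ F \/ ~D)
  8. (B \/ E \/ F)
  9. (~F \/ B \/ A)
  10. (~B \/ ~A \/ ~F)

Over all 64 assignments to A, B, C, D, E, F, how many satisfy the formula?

Satisfying assignments:
  A=0 B=0 C=1 D=0 E=1 F=0
  A=0 B=1 C=1 D=0 E=0 F=0
  A=0 B=1 C=1 D=0 E=1 F=0
  A=1 B=0 C=0 D=1 E=1 F=0
  A=1 B=0 C=1 D=0 E=1 F=0
  A=1 B=0 C=1 D=1 E=1 F=0
That's 6 in total.

6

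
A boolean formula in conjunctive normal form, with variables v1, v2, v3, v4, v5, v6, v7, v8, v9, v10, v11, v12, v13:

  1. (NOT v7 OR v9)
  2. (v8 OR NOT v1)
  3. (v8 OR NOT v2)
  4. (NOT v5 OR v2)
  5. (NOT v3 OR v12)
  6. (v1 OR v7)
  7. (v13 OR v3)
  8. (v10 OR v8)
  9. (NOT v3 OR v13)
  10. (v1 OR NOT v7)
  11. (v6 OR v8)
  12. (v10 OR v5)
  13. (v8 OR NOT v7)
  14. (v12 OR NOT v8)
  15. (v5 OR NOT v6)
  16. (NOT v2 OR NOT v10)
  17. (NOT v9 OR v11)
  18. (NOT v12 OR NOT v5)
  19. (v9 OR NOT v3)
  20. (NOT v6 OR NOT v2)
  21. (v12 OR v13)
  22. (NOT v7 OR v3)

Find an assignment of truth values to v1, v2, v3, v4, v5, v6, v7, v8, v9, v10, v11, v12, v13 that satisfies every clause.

v11 occurs only positively in the remaining clauses — set v11 = True.
v13 occurs only positively in the remaining clauses — set v13 = True.
Set v1 = True and propagate.
  then v8 is forced to True.
  then v12 is forced to True.
  then v5 is forced to False.
  then v10 is forced to True.
  then v6 is forced to False.
  then v2 is forced to False.
The remaining clauses are satisfied by v3 = True, v4 = True, v7 = False, v9 = True.
Every clause has at least one true literal under this assignment.

v1=True, v2=False, v3=True, v4=True, v5=False, v6=False, v7=False, v8=True, v9=True, v10=True, v11=True, v12=True, v13=True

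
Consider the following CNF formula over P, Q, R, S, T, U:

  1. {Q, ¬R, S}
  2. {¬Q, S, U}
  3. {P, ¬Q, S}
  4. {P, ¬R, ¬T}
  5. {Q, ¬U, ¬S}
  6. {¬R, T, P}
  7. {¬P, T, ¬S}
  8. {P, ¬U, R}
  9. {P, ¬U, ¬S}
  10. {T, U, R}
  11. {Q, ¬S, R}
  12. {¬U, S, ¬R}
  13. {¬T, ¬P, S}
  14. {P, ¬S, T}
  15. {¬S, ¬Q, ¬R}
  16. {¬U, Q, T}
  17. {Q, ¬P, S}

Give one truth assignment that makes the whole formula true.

P = 0  Q = 1  R = 0  S = 1  T = 1  U = 0

Check each clause:
  1. {¬R, S, Q} — Q is true.
  2. {U, ¬Q, S} — S is true.
  3. {S, ¬Q, P} — S is true.
  4. {P, ¬T, ¬R} — ¬R is true.
  5. {Q, ¬S, ¬U} — Q is true.
  6. {T, P, ¬R} — ¬R is true.
  7. {¬S, T, ¬P} — T is true.
  8. {P, ¬U, R} — ¬U is true.
  9. {¬U, P, ¬S} — ¬U is true.
  10. {R, U, T} — T is true.
  11. {¬S, R, Q} — Q is true.
  12. {¬R, ¬U, S} — ¬U is true.
  13. {¬P, S, ¬T} — S is true.
  14. {P, ¬S, T} — T is true.
  15. {¬S, ¬Q, ¬R} — ¬R is true.
  16. {Q, ¬U, T} — ¬U is true.
  17. {¬P, S, Q} — Q is true.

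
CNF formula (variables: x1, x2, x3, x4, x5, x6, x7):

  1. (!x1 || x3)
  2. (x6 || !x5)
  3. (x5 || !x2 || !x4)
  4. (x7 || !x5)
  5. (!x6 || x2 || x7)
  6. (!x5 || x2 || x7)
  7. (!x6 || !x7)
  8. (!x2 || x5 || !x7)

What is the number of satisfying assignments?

18

Split on x5, then x7.
  x5=T, x7=T: a clause becomes empty — 0.
  x5=T, x7=F: a clause becomes empty — 0.
  x5=F, x7=T: x4 free; 3 ways for (x1,x2,x3,x6) × 2^1 = 6.
  x5=F, x7=F: 12 of the 32 assignments to (x1,x2,x3,x4,x6) work.
Total: 0 + 0 + 6 + 12 = 18.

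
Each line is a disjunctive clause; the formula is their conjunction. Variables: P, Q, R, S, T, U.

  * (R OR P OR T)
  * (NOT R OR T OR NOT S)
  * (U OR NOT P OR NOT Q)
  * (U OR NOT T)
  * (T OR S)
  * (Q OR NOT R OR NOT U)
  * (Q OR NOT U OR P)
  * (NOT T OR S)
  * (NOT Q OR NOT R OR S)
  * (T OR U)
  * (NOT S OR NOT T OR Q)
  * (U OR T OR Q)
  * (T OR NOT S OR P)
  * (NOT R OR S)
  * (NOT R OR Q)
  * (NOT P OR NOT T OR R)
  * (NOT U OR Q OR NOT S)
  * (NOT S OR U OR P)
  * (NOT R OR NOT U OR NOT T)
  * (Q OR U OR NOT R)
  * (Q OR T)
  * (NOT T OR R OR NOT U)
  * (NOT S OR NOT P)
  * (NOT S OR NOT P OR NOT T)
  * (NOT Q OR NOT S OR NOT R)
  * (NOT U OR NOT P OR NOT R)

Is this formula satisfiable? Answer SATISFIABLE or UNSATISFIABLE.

UNSATISFIABLE

T = True:
  propagation gives U=True, S=True, Q=True, R=False; an empty clause results — contradiction.
T = False:
  propagation gives S=True, R=False, P=True; an empty clause results — contradiction.
Every branch closes, so no satisfying assignment exists.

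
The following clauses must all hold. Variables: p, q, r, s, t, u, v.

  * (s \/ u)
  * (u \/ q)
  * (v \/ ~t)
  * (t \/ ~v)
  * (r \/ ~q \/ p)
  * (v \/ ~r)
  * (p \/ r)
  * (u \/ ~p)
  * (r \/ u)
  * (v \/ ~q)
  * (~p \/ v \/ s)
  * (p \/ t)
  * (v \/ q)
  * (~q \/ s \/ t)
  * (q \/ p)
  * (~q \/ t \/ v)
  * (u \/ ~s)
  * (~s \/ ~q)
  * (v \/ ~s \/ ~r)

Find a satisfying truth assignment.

p=True  q=False  r=True  s=False  t=True  u=True  v=True

u occurs only positively in the remaining clauses — set u = True.
Branch on p: take p = True.
The remaining clauses are satisfied by q = False, r = True, s = False, t = True, v = True.
Every clause has at least one true literal under this assignment.
Check each clause:
  1. (u \/ s) — u is true.
  2. (u \/ q) — u is true.
  3. (~t \/ v) — v is true.
  4. (t \/ ~v) — t is true.
  5. (p \/ r \/ ~q) — p is true.
  6. (v \/ ~r) — v is true.
  7. (p \/ r) — p is true.
  8. (u \/ ~p) — u is true.
  9. (r \/ u) — r is true.
  10. (v \/ ~q) — ~q is true.
  11. (~p \/ s \/ v) — v is true.
  12. (t \/ p) — p is true.
  13. (q \/ v) — v is true.
  14. (s \/ t \/ ~q) — t is true.
  15. (q \/ p) — p is true.
  16. (~q \/ v \/ t) — t is true.
  17. (~s \/ u) — ~s is true.
  18. (~s \/ ~q) — ~s is true.
  19. (~s \/ v \/ ~r) — ~s is true.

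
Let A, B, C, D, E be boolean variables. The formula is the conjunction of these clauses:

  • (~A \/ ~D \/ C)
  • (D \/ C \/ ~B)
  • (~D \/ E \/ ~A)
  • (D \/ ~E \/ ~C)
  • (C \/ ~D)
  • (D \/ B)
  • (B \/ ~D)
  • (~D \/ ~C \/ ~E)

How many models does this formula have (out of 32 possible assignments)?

3

The models are:
  A=F B=T C=T D=F E=F
  A=F B=T C=T D=T E=F
  A=T B=T C=T D=F E=F
Count: 3.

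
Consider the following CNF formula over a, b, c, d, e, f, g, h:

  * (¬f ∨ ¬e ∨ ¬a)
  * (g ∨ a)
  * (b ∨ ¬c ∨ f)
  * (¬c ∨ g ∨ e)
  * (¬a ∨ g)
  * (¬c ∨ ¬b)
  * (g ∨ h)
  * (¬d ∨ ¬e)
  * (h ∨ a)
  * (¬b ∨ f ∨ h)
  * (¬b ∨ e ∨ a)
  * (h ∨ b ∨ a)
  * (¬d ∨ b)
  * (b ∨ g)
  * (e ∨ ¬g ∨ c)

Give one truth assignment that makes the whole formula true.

Pure literal: d appears only negated; assign d = False.
Pure literal: h appears only positively; assign h = True.
Branch on a: take a = True.
  then g is forced to True.
For the remaining variables, b = True, c = False, e = True, f = False works.

a = T  b = T  c = F  d = F  e = T  f = F  g = T  h = T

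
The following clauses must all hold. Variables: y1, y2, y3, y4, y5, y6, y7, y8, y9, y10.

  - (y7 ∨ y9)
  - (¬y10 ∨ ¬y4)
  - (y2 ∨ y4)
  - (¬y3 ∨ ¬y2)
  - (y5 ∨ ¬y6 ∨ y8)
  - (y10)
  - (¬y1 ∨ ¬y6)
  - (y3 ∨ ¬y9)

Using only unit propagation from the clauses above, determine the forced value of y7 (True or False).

(y10) stands alone — y10 = True.
(¬y10 ∨ ¬y4): since y10 = True, the clause reduces to (¬y4). y4 = False.
In (y4 ∨ y2), y4 is now false; y2 must hold, so y2 = True.
In (¬y2 ∨ ¬y3), ¬y2 is now false; ¬y3 must hold, so y3 = False.
In (y3 ∨ ¬y9), y3 is now false; ¬y9 must hold, so y9 = False.
In (y9 ∨ y7), y9 is now false; y7 must hold, so y7 = True.

True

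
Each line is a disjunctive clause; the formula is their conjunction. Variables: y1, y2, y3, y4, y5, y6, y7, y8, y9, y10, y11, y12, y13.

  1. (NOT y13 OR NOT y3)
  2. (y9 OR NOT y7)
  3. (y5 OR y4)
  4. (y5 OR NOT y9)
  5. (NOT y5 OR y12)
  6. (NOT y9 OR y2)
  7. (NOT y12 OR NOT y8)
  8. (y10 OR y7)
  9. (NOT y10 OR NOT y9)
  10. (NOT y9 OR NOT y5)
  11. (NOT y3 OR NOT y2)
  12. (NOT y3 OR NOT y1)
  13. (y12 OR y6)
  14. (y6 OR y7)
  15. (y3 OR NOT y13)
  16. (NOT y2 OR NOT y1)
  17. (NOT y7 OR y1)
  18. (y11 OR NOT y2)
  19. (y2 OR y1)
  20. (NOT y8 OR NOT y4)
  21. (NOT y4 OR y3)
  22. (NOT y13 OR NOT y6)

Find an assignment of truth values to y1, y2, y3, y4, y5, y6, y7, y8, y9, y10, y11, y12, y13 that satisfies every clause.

y1=False  y2=True  y3=False  y4=False  y5=True  y6=True  y7=False  y8=False  y9=False  y10=True  y11=True  y12=True  y13=False

y8 occurs only negated in the remaining clauses — set y8 = False.
y11 occurs only positively in the remaining clauses — set y11 = True.
Set y1 = False and propagate.
  then y7 is forced to False.
  then y10 is forced to True.
  then y9 is forced to False.
  then y6 is forced to True.
  then y2 is forced to True.
  then y3 is forced to False.
  then y13 is forced to False.
  then y4 is forced to False.
  then y5 is forced to True.
  then y12 is forced to True.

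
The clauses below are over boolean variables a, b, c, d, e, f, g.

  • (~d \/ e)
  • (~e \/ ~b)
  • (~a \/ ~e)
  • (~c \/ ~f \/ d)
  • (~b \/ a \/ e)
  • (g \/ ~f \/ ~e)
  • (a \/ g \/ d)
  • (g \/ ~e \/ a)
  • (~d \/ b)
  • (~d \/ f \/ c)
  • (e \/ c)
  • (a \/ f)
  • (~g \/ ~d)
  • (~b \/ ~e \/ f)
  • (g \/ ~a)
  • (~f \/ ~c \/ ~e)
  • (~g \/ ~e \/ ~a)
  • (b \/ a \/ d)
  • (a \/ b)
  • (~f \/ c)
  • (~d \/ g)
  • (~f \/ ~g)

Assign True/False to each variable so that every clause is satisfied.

a = True, b = True, c = True, d = False, e = False, f = False, g = True

Branch on a: take a = True.
  then e is forced to False.
  then d is forced to False.
  then c is forced to True.
  then f is forced to False.
  then g is forced to True.
b is now unconstrained; take b = True.
Check each clause:
  1. (~d \/ e) — ~d is true.
  2. (~e \/ ~b) — ~e is true.
  3. (~a \/ ~e) — ~e is true.
  4. (~f \/ ~c \/ d) — ~f is true.
  5. (a \/ e \/ ~b) — a is true.
  6. (~f \/ ~e \/ g) — ~f is true.
  7. (d \/ a \/ g) — a is true.
  8. (g \/ ~e \/ a) — a is true.
  9. (~d \/ b) — b is true.
  10. (c \/ ~d \/ f) — c is true.
  11. (c \/ e) — c is true.
  12. (a \/ f) — a is true.
  13. (~d \/ ~g) — ~d is true.
  14. (~b \/ f \/ ~e) — ~e is true.
  15. (~a \/ g) — g is true.
  16. (~c \/ ~f \/ ~e) — ~f is true.
  17. (~g \/ ~e \/ ~a) — ~e is true.
  18. (b \/ d \/ a) — a is true.
  19. (b \/ a) — a is true.
  20. (c \/ ~f) — ~f is true.
  21. (~d \/ g) — ~d is true.
  22. (~f \/ ~g) — ~f is true.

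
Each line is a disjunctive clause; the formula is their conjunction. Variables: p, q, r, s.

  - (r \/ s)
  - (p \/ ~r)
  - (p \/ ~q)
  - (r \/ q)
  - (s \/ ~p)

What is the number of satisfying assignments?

3

The models are:
  p=T q=F r=T s=T
  p=T q=T r=F s=T
  p=T q=T r=T s=T
Count: 3.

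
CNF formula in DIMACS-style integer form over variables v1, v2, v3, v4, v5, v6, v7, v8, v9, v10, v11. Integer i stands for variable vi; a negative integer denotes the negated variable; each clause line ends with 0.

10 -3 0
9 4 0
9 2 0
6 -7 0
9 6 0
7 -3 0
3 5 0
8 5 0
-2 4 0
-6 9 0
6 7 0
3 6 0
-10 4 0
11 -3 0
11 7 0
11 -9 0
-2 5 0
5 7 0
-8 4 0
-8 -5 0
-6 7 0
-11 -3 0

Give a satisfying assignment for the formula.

v1=T  v2=F  v3=F  v4=F  v5=T  v6=T  v7=T  v8=F  v9=T  v10=F  v11=T

Try v2 = False.
  then v9 is forced to True.
  then v11 is forced to True.
  then v3 is forced to False.
  then v5 is forced to True.
  then v6 is forced to True.
  then v8 is forced to False.
  then v7 is forced to True.
The remaining clauses are satisfied by v1 = True, v4 = False, v10 = False.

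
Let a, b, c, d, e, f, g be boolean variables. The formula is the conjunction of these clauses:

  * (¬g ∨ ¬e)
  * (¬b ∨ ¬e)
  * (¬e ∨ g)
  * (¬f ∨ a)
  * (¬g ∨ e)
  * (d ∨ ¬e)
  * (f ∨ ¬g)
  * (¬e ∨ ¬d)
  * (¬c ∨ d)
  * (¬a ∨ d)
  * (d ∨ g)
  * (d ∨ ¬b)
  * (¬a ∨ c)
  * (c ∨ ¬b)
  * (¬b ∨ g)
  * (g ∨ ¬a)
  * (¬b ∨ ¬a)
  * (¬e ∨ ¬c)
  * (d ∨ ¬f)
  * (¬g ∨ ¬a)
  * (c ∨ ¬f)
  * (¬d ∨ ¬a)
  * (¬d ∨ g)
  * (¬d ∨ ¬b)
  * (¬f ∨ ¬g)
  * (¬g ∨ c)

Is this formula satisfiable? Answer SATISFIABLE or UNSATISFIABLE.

g = True:
  propagation gives e=False; an empty clause results — contradiction.
g = False:
  propagation gives e=False, d=True; an empty clause results — contradiction.
Every branch closes, so no satisfying assignment exists.

UNSATISFIABLE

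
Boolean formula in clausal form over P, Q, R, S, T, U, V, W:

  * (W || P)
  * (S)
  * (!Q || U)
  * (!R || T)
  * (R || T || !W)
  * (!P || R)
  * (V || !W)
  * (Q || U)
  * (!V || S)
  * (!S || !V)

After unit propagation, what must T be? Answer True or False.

True

Unit clause (S) sets S = True.
From (!S || !V) and S = True: V = False.
(V || !W) with V = False leaves only !W, so W = False.
In (P || W), W is now false; P must hold, so P = True.
(R || !P): since P = True, the clause reduces to (R). R = True.
(T || !R) with R = True leaves only T, so T = True.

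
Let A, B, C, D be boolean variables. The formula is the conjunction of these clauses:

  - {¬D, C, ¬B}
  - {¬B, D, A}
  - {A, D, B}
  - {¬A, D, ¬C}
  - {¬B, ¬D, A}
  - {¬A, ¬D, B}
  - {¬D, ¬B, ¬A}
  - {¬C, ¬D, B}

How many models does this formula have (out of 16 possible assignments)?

3

Satisfying assignments:
  A=F B=F C=F D=T
  A=T B=F C=F D=F
  A=T B=T C=F D=F
That's 3 in total.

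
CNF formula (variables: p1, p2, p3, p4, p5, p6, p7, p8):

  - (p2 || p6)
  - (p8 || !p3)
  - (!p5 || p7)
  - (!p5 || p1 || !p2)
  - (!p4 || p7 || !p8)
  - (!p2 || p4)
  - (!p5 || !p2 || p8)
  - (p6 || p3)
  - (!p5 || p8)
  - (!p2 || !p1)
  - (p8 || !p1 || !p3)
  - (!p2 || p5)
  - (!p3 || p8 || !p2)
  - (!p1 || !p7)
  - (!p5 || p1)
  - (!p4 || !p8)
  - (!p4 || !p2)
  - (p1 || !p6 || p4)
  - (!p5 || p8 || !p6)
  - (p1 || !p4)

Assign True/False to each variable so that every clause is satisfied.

p1=1  p2=0  p3=0  p4=1  p5=0  p6=1  p7=0  p8=0

Try p1 = True.
  then p2 is forced to False.
  then p6 is forced to True.
  then p7 is forced to False.
  then p5 is forced to False.
Set p3 = False and propagate.
The remaining clauses are satisfied by p4 = True, p8 = False.
Every clause has at least one true literal under this assignment.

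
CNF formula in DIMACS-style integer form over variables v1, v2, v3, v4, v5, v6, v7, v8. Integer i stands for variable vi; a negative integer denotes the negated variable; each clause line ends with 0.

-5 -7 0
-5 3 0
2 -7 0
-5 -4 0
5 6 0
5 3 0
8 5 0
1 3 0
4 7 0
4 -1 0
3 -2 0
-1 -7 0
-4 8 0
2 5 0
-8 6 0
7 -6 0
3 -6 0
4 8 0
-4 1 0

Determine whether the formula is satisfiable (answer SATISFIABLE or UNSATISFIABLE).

SATISFIABLE

v3 occurs only positively in the remaining clauses — set v3 = True.
Branch on v1: take v1 = False.
  then v4 is forced to False.
  then v7 is forced to True.
  then v5 is forced to False.
  then v2 is forced to True.
  then v6 is forced to True.
  then v8 is forced to True.
So v1 = F  v2 = T  v3 = T  v4 = F  v5 = F  v6 = T  v7 = T  v8 = T is a satisfying assignment.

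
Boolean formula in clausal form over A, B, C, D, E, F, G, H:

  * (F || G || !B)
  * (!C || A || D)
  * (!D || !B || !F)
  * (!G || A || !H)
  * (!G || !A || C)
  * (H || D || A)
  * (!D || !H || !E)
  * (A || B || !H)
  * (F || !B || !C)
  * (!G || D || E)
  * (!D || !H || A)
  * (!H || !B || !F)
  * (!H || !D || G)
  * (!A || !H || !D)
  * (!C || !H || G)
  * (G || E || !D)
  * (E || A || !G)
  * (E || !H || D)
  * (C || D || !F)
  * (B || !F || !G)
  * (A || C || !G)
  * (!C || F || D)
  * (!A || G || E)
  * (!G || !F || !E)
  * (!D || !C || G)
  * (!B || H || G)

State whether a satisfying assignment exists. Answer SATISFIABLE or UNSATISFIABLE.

Branch on A: take A = True.
Set B = False and propagate.
The remaining clauses are satisfied by C = False, D = False, E = True, F = False, G = False, H = True.
So A = T  B = F  C = F  D = F  E = T  F = F  G = F  H = T is a satisfying assignment.

SATISFIABLE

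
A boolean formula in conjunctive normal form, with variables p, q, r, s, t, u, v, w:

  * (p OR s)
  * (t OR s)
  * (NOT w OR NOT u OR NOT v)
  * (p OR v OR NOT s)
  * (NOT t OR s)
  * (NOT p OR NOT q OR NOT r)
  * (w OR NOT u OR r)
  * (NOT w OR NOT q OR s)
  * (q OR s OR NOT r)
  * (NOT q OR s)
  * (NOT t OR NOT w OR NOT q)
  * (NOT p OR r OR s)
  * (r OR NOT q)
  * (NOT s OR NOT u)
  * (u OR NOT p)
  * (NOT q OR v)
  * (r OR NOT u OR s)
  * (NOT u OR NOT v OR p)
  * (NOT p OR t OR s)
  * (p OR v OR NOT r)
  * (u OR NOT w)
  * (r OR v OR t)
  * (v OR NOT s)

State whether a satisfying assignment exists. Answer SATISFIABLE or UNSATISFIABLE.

Branch on p: take p = False.
  then s is forced to True.
  then v is forced to True.
  then u is forced to False.
  then w is forced to False.
Try q = False.
r, t are now unconstrained; take r = True, t = True.
Every clause has at least one true literal under this assignment.
So p = 0, q = 0, r = 1, s = 1, t = 1, u = 0, v = 1, w = 0 is a satisfying assignment.

SATISFIABLE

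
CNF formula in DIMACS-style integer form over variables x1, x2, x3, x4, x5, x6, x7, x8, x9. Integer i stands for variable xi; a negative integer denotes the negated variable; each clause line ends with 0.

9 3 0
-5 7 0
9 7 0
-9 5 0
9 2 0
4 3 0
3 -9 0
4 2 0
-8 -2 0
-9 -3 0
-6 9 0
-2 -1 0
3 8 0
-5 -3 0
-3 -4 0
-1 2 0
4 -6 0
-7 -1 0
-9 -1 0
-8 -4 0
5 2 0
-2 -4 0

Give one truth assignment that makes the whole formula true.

x1 occurs only negated in the remaining clauses — set x1 = False.
Pure literal: x6 appears only negated; assign x6 = False.
Set x2 = True and propagate.
  then x8 is forced to False.
  then x3 is forced to True.
  then x9 is forced to False.
  then x7 is forced to True.
  then x5 is forced to False.
  then x4 is forced to False.
Every clause has at least one true literal under this assignment.

x1=False, x2=True, x3=True, x4=False, x5=False, x6=False, x7=True, x8=False, x9=False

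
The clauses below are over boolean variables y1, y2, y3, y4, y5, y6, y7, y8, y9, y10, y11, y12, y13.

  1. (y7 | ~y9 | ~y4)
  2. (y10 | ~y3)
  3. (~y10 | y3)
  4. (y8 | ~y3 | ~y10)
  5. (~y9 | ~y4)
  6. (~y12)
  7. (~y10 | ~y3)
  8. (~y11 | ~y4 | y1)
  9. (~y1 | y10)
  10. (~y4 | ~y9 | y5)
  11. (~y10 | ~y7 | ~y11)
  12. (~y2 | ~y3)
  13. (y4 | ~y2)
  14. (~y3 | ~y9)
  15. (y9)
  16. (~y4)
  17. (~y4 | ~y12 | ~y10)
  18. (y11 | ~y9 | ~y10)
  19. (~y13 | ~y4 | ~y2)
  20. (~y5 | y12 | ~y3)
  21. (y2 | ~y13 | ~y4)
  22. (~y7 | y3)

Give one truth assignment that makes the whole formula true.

y1=F, y2=F, y3=F, y4=F, y5=F, y6=T, y7=F, y8=F, y9=T, y10=F, y11=F, y12=F, y13=T

Unit propagation: (~y12) forces y12 = False.
Unit propagation: (y9) forces y9 = True.
(~y4) is a unit clause, so y4 = False.
Unit propagation: (~y2) forces y2 = False.
Unit propagation: (~y3) forces y3 = False.
Unit propagation: (~y10) forces y10 = False.
The clause (~y1) is unit: y1 must be False.
(~y7) is a unit clause, so y7 = False.
y5, y6, y8, y11, y13 are now unconstrained; take y5 = False, y6 = True, y8 = False, y11 = False, y13 = True.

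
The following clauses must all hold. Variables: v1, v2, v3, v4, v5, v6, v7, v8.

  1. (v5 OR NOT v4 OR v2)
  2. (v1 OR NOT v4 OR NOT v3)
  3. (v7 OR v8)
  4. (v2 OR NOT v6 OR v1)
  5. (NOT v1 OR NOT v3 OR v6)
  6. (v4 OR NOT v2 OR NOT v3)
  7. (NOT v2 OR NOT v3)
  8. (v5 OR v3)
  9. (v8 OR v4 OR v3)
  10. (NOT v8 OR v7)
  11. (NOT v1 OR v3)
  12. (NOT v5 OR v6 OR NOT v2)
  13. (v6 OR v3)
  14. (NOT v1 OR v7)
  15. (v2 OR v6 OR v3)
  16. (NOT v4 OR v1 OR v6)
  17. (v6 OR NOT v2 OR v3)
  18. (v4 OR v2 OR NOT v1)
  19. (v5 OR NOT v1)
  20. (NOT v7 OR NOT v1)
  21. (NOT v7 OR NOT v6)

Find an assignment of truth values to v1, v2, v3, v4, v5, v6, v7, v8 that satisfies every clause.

v1=False, v2=False, v3=True, v4=False, v5=False, v6=False, v7=True, v8=False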